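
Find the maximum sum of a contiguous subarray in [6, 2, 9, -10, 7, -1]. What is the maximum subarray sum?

Using Kadane's algorithm on [6, 2, 9, -10, 7, -1]:

Scanning through the array:
Position 1 (value 2): max_ending_here = 8, max_so_far = 8
Position 2 (value 9): max_ending_here = 17, max_so_far = 17
Position 3 (value -10): max_ending_here = 7, max_so_far = 17
Position 4 (value 7): max_ending_here = 14, max_so_far = 17
Position 5 (value -1): max_ending_here = 13, max_so_far = 17

Maximum subarray: [6, 2, 9]
Maximum sum: 17

The maximum subarray is [6, 2, 9] with sum 17. This subarray runs from index 0 to index 2.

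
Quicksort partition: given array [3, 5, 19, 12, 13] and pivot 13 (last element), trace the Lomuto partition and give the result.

Lomuto partition with pivot = 13:

Initial array: [3, 5, 19, 12, 13]

arr[0]=3 <= 13: swap with position 0, array becomes [3, 5, 19, 12, 13]
arr[1]=5 <= 13: swap with position 1, array becomes [3, 5, 19, 12, 13]
arr[2]=19 > 13: no swap
arr[3]=12 <= 13: swap with position 2, array becomes [3, 5, 12, 19, 13]

Place pivot at position 3: [3, 5, 12, 13, 19]
Pivot position: 3

After partitioning with pivot 13, the array becomes [3, 5, 12, 13, 19]. The pivot is placed at index 3. All elements to the left of the pivot are <= 13, and all elements to the right are > 13.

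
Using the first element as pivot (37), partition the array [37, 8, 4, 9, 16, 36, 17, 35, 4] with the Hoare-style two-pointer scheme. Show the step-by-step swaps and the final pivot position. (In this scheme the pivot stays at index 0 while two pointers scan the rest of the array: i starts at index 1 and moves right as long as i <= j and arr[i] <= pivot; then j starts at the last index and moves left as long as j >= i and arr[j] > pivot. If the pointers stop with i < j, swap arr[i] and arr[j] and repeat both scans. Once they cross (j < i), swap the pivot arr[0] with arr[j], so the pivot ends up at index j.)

Hoare-style two-pointer partition with pivot = 37:

Initial array: [37, 8, 4, 9, 16, 36, 17, 35, 4]

Pointers start at i = 1, j = 8.
i ends at 9, j ends at 8: the pointers have crossed (j < i), so scanning stops.

Swap pivot arr[0] with arr[8] to place pivot at position 8: [4, 8, 4, 9, 16, 36, 17, 35, 37]
Pivot position: 8

After partitioning with pivot 37, the array becomes [4, 8, 4, 9, 16, 36, 17, 35, 37]. The pivot is placed at index 8. All elements to the left of the pivot are <= 37, and all elements to the right are > 37.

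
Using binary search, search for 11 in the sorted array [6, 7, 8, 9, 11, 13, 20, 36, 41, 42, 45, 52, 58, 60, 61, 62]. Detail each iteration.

Binary search for 11 in [6, 7, 8, 9, 11, 13, 20, 36, 41, 42, 45, 52, 58, 60, 61, 62]:

lo=0, hi=15, mid=7, arr[mid]=36 -> 36 > 11, search left half
lo=0, hi=6, mid=3, arr[mid]=9 -> 9 < 11, search right half
lo=4, hi=6, mid=5, arr[mid]=13 -> 13 > 11, search left half
lo=4, hi=4, mid=4, arr[mid]=11 -> Found target at index 4!

Binary search finds 11 at index 4 after 4 comparisons. The search repeatedly halves the search space by comparing with the middle element.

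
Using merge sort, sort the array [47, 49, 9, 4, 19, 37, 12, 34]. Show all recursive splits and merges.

Merge sort trace:

Split: [47, 49, 9, 4, 19, 37, 12, 34] -> [47, 49, 9, 4] and [19, 37, 12, 34]
  Split: [47, 49, 9, 4] -> [47, 49] and [9, 4]
    Split: [47, 49] -> [47] and [49]
    Merge: [47] + [49] -> [47, 49]
    Split: [9, 4] -> [9] and [4]
    Merge: [9] + [4] -> [4, 9]
  Merge: [47, 49] + [4, 9] -> [4, 9, 47, 49]
  Split: [19, 37, 12, 34] -> [19, 37] and [12, 34]
    Split: [19, 37] -> [19] and [37]
    Merge: [19] + [37] -> [19, 37]
    Split: [12, 34] -> [12] and [34]
    Merge: [12] + [34] -> [12, 34]
  Merge: [19, 37] + [12, 34] -> [12, 19, 34, 37]
Merge: [4, 9, 47, 49] + [12, 19, 34, 37] -> [4, 9, 12, 19, 34, 37, 47, 49]

Final sorted array: [4, 9, 12, 19, 34, 37, 47, 49]

The merge sort proceeds by recursively splitting the array and merging sorted halves.
After all merges, the sorted array is [4, 9, 12, 19, 34, 37, 47, 49].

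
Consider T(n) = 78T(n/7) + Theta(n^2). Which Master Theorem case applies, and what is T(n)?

Master Theorem for T(n) = 78T(n/7) + O(n^2):

a = 78, b = 7, c = 2
log_b(a) = log_7(78) = 2.2389

Case 1: c = 2 < log_7(78) = 2.2389
T(n) = O(n^(log_7 78))

For T(n) = 78T(n/7) + O(n^2): log_7(78) = 2.2389. This is Case 1 of the Master Theorem (c < log_b(a), work dominated by leaves), giving O(n^(log_7 78)).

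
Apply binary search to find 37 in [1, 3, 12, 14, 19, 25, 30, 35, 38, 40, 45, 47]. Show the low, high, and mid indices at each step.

Binary search for 37 in [1, 3, 12, 14, 19, 25, 30, 35, 38, 40, 45, 47]:

lo=0, hi=11, mid=5, arr[mid]=25 -> 25 < 37, search right half
lo=6, hi=11, mid=8, arr[mid]=38 -> 38 > 37, search left half
lo=6, hi=7, mid=6, arr[mid]=30 -> 30 < 37, search right half
lo=7, hi=7, mid=7, arr[mid]=35 -> 35 < 37, search right half
lo=8 > hi=7, target 37 not found

Binary search determines that 37 is not in the array after 4 comparisons. The search space was exhausted without finding the target.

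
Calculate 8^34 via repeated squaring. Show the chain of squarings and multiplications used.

Computing 8^34 by squaring (build up from 8^1; each line after the first costs one multiplication):

8^1 = 8
8^2 = (8^1)^2 = 8^2 = 64
8^4 = (8^2)^2 = 64^2 = 4096
8^8 = (8^4)^2 = 4096^2 = 16777216
8^16 = (8^8)^2 = 16777216^2 = 281474976710656
8^17 = 8 * 8^16 = 8 * 281474976710656 = 2251799813685248
8^34 = (8^17)^2 = 2251799813685248^2 = 5070602400912917605986812821504

Result: 5070602400912917605986812821504
Multiplications needed: 6 (6 lines after 8^1)

8^34 = 5070602400912917605986812821504. Using exponentiation by squaring, this requires 6 multiplications. The key idea: if the exponent is even, square the half-power; if odd, multiply by the base once.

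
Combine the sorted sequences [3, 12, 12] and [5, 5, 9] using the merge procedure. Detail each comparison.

Merging process:

Compare 3 vs 5: take 3 from left. Merged: [3]
Compare 12 vs 5: take 5 from right. Merged: [3, 5]
Compare 12 vs 5: take 5 from right. Merged: [3, 5, 5]
Compare 12 vs 9: take 9 from right. Merged: [3, 5, 5, 9]
Append remaining from left: [12, 12]. Merged: [3, 5, 5, 9, 12, 12]

Final merged array: [3, 5, 5, 9, 12, 12]
Total comparisons: 4

The merged array is [3, 5, 5, 9, 12, 12], requiring 4 comparisons. The merge step runs in O(n) time where n is the total number of elements.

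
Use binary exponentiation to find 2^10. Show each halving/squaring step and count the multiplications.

Computing 2^10 by squaring (build up from 2^1; each line after the first costs one multiplication):

2^1 = 2
2^2 = (2^1)^2 = 2^2 = 4
2^4 = (2^2)^2 = 4^2 = 16
2^5 = 2 * 2^4 = 2 * 16 = 32
2^10 = (2^5)^2 = 32^2 = 1024

Result: 1024
Multiplications needed: 4 (4 lines after 2^1)

2^10 = 1024. Using exponentiation by squaring, this requires 4 multiplications. The key idea: if the exponent is even, square the half-power; if odd, multiply by the base once.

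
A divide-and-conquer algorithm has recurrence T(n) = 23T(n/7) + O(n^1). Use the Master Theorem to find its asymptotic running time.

Master Theorem for T(n) = 23T(n/7) + O(n^1):

a = 23, b = 7, c = 1
log_b(a) = log_7(23) = 1.6113

Case 1: c = 1 < log_7(23) = 1.6113
T(n) = O(n^(log_7 23))

For T(n) = 23T(n/7) + O(n^1): log_7(23) = 1.6113. This is Case 1 of the Master Theorem (c < log_b(a), work dominated by leaves), giving O(n^(log_7 23)).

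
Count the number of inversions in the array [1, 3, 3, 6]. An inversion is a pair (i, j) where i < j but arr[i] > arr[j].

Finding inversions in [1, 3, 3, 6]:


Total inversions: 0

The array has 0 inversions. It is already sorted.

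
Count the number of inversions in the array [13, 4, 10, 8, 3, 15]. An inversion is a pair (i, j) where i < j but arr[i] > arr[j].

Finding inversions in [13, 4, 10, 8, 3, 15]:

(0, 1): arr[0]=13 > arr[1]=4
(0, 2): arr[0]=13 > arr[2]=10
(0, 3): arr[0]=13 > arr[3]=8
(0, 4): arr[0]=13 > arr[4]=3
(1, 4): arr[1]=4 > arr[4]=3
(2, 3): arr[2]=10 > arr[3]=8
(2, 4): arr[2]=10 > arr[4]=3
(3, 4): arr[3]=8 > arr[4]=3

Total inversions: 8

The array has 8 inversion(s): (0,1), (0,2), (0,3), (0,4), (1,4), (2,3), (2,4), (3,4). Each pair (i,j) satisfies i < j and arr[i] > arr[j].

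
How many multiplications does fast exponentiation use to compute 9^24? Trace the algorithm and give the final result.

Computing 9^24 by squaring (build up from 9^1; each line after the first costs one multiplication):

9^1 = 9
9^2 = (9^1)^2 = 9^2 = 81
9^3 = 9 * 9^2 = 9 * 81 = 729
9^6 = (9^3)^2 = 729^2 = 531441
9^12 = (9^6)^2 = 531441^2 = 282429536481
9^24 = (9^12)^2 = 282429536481^2 = 79766443076872509863361

Result: 79766443076872509863361
Multiplications needed: 5 (5 lines after 9^1)

9^24 = 79766443076872509863361. Using exponentiation by squaring, this requires 5 multiplications. The key idea: if the exponent is even, square the half-power; if odd, multiply by the base once.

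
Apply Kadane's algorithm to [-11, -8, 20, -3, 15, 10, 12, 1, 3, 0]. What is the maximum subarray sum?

Using Kadane's algorithm on [-11, -8, 20, -3, 15, 10, 12, 1, 3, 0]:

Scanning through the array:
Position 1 (value -8): max_ending_here = -8, max_so_far = -8
Position 2 (value 20): max_ending_here = 20, max_so_far = 20
Position 3 (value -3): max_ending_here = 17, max_so_far = 20
Position 4 (value 15): max_ending_here = 32, max_so_far = 32
Position 5 (value 10): max_ending_here = 42, max_so_far = 42
Position 6 (value 12): max_ending_here = 54, max_so_far = 54
Position 7 (value 1): max_ending_here = 55, max_so_far = 55
Position 8 (value 3): max_ending_here = 58, max_so_far = 58
Position 9 (value 0): max_ending_here = 58, max_so_far = 58

Maximum subarray: [20, -3, 15, 10, 12, 1, 3]
Maximum sum: 58

The maximum subarray is [20, -3, 15, 10, 12, 1, 3] with sum 58. This subarray runs from index 2 to index 8.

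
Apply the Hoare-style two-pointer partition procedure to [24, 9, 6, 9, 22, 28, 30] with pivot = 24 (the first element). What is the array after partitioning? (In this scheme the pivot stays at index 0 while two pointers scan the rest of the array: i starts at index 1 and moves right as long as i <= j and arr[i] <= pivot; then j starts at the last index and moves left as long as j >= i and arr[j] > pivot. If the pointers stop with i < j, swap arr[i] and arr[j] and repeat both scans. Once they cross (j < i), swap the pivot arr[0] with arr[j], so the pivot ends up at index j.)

Hoare-style two-pointer partition with pivot = 24:

Initial array: [24, 9, 6, 9, 22, 28, 30]

Pointers start at i = 1, j = 6.
i ends at 5, j ends at 4: the pointers have crossed (j < i), so scanning stops.

Swap pivot arr[0] with arr[4] to place pivot at position 4: [22, 9, 6, 9, 24, 28, 30]
Pivot position: 4

After partitioning with pivot 24, the array becomes [22, 9, 6, 9, 24, 28, 30]. The pivot is placed at index 4. All elements to the left of the pivot are <= 24, and all elements to the right are > 24.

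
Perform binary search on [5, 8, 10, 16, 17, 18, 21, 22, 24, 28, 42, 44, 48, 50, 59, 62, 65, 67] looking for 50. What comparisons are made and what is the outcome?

Binary search for 50 in [5, 8, 10, 16, 17, 18, 21, 22, 24, 28, 42, 44, 48, 50, 59, 62, 65, 67]:

lo=0, hi=17, mid=8, arr[mid]=24 -> 24 < 50, search right half
lo=9, hi=17, mid=13, arr[mid]=50 -> Found target at index 13!

Binary search finds 50 at index 13 after 2 comparisons. The search repeatedly halves the search space by comparing with the middle element.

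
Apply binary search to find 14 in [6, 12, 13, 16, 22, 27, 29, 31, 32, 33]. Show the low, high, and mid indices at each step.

Binary search for 14 in [6, 12, 13, 16, 22, 27, 29, 31, 32, 33]:

lo=0, hi=9, mid=4, arr[mid]=22 -> 22 > 14, search left half
lo=0, hi=3, mid=1, arr[mid]=12 -> 12 < 14, search right half
lo=2, hi=3, mid=2, arr[mid]=13 -> 13 < 14, search right half
lo=3, hi=3, mid=3, arr[mid]=16 -> 16 > 14, search left half
lo=3 > hi=2, target 14 not found

Binary search determines that 14 is not in the array after 4 comparisons. The search space was exhausted without finding the target.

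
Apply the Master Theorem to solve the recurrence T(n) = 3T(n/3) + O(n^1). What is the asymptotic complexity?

Master Theorem for T(n) = 3T(n/3) + O(n^1):

a = 3, b = 3, c = 1
log_b(a) = log_3(3) = 1.0000

Case 2: c = 1 = log_3(3) = 1.0000
T(n) = O(n^1 log n) = O(n log n)

For T(n) = 3T(n/3) + O(n^1): log_3(3) = 1.0000. This is Case 2 of the Master Theorem (c = log_b(a), equal work at all levels), giving O(n log n).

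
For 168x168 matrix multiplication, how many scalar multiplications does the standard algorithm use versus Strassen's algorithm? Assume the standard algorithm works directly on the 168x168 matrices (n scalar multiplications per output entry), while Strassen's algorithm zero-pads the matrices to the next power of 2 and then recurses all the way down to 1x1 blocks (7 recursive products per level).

Matrix multiplication for 168x168 matrices:

Strassen's algorithm requires power-of-2 dimensions. Pad 168x168 to 256x256 (next power of 2).

Standard algorithm: 168^3 = 4741632 multiplications
Strassen's algorithm: 7^(log2(256)) = 7^8 = 5764801 multiplications
Difference: 4741632 - 5764801 = -1023169 (Strassen uses MORE here due to padding overhead — for small or just-over-power-of-2 n, padding can outweigh the per-level savings)

Standard: 4741632 multiplications (168^3). Strassen: 5764801 multiplications (7^8, after padding to 256x256). Strassen reduces 8 recursive multiplications to 7 at each level.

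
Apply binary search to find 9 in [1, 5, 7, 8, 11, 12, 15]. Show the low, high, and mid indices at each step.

Binary search for 9 in [1, 5, 7, 8, 11, 12, 15]:

lo=0, hi=6, mid=3, arr[mid]=8 -> 8 < 9, search right half
lo=4, hi=6, mid=5, arr[mid]=12 -> 12 > 9, search left half
lo=4, hi=4, mid=4, arr[mid]=11 -> 11 > 9, search left half
lo=4 > hi=3, target 9 not found

Binary search determines that 9 is not in the array after 3 comparisons. The search space was exhausted without finding the target.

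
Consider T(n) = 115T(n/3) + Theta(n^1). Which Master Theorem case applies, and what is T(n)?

Master Theorem for T(n) = 115T(n/3) + O(n^1):

a = 115, b = 3, c = 1
log_b(a) = log_3(115) = 4.3190

Case 1: c = 1 < log_3(115) = 4.3190
T(n) = O(n^(log_3 115))

For T(n) = 115T(n/3) + O(n^1): log_3(115) = 4.3190. This is Case 1 of the Master Theorem (c < log_b(a), work dominated by leaves), giving O(n^(log_3 115)).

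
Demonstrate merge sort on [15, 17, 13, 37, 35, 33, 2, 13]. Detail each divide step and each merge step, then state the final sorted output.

Merge sort trace:

Split: [15, 17, 13, 37, 35, 33, 2, 13] -> [15, 17, 13, 37] and [35, 33, 2, 13]
  Split: [15, 17, 13, 37] -> [15, 17] and [13, 37]
    Split: [15, 17] -> [15] and [17]
    Merge: [15] + [17] -> [15, 17]
    Split: [13, 37] -> [13] and [37]
    Merge: [13] + [37] -> [13, 37]
  Merge: [15, 17] + [13, 37] -> [13, 15, 17, 37]
  Split: [35, 33, 2, 13] -> [35, 33] and [2, 13]
    Split: [35, 33] -> [35] and [33]
    Merge: [35] + [33] -> [33, 35]
    Split: [2, 13] -> [2] and [13]
    Merge: [2] + [13] -> [2, 13]
  Merge: [33, 35] + [2, 13] -> [2, 13, 33, 35]
Merge: [13, 15, 17, 37] + [2, 13, 33, 35] -> [2, 13, 13, 15, 17, 33, 35, 37]

Final sorted array: [2, 13, 13, 15, 17, 33, 35, 37]

The merge sort proceeds by recursively splitting the array and merging sorted halves.
After all merges, the sorted array is [2, 13, 13, 15, 17, 33, 35, 37].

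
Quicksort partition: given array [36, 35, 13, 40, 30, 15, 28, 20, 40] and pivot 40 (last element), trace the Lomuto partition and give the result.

Lomuto partition with pivot = 40:

Initial array: [36, 35, 13, 40, 30, 15, 28, 20, 40]

arr[0]=36 <= 40: swap with position 0, array becomes [36, 35, 13, 40, 30, 15, 28, 20, 40]
arr[1]=35 <= 40: swap with position 1, array becomes [36, 35, 13, 40, 30, 15, 28, 20, 40]
arr[2]=13 <= 40: swap with position 2, array becomes [36, 35, 13, 40, 30, 15, 28, 20, 40]
arr[3]=40 <= 40: swap with position 3, array becomes [36, 35, 13, 40, 30, 15, 28, 20, 40]
arr[4]=30 <= 40: swap with position 4, array becomes [36, 35, 13, 40, 30, 15, 28, 20, 40]
arr[5]=15 <= 40: swap with position 5, array becomes [36, 35, 13, 40, 30, 15, 28, 20, 40]
arr[6]=28 <= 40: swap with position 6, array becomes [36, 35, 13, 40, 30, 15, 28, 20, 40]
arr[7]=20 <= 40: swap with position 7, array becomes [36, 35, 13, 40, 30, 15, 28, 20, 40]

Place pivot at position 8: [36, 35, 13, 40, 30, 15, 28, 20, 40]
Pivot position: 8

After partitioning with pivot 40, the array becomes [36, 35, 13, 40, 30, 15, 28, 20, 40]. The pivot is placed at index 8. All elements to the left of the pivot are <= 40, and all elements to the right are > 40.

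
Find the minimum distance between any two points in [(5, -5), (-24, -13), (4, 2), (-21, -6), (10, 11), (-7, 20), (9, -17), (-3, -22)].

Computing all pairwise distances among 8 points:

d((5, -5), (-24, -13)) = 30.0832
d((5, -5), (4, 2)) = 7.0711 <-- minimum
d((5, -5), (-21, -6)) = 26.0192
d((5, -5), (10, 11)) = 16.7631
d((5, -5), (-7, 20)) = 27.7308
d((5, -5), (9, -17)) = 12.6491
d((5, -5), (-3, -22)) = 18.7883
d((-24, -13), (4, 2)) = 31.7648
d((-24, -13), (-21, -6)) = 7.6158
d((-24, -13), (10, 11)) = 41.6173
d((-24, -13), (-7, 20)) = 37.1214
d((-24, -13), (9, -17)) = 33.2415
d((-24, -13), (-3, -22)) = 22.8473
d((4, 2), (-21, -6)) = 26.2488
d((4, 2), (10, 11)) = 10.8167
d((4, 2), (-7, 20)) = 21.095
d((4, 2), (9, -17)) = 19.6469
d((4, 2), (-3, -22)) = 25.0
d((-21, -6), (10, 11)) = 35.3553
d((-21, -6), (-7, 20)) = 29.5296
d((-21, -6), (9, -17)) = 31.9531
d((-21, -6), (-3, -22)) = 24.0832
d((10, 11), (-7, 20)) = 19.2354
d((10, 11), (9, -17)) = 28.0179
d((10, 11), (-3, -22)) = 35.4683
d((-7, 20), (9, -17)) = 40.3113
d((-7, 20), (-3, -22)) = 42.19
d((9, -17), (-3, -22)) = 13.0

Closest pair: (5, -5) and (4, 2) with distance 7.0711

The closest pair is (5, -5) and (4, 2) with Euclidean distance 7.0711. For 8 points, brute-force pairwise comparison is shown above. For large n, the divide-and-conquer algorithm (sort by x, recurse on halves, check the dividing strip) achieves O(n log n).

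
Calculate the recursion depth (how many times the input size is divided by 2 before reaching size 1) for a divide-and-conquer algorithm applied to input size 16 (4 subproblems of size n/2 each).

For divide and conquer with division factor 2:

Problem sizes at each level:
Level 0: 16
Level 1: 8
Level 2: 4
Level 3: 2
Level 4: 1

The root is level 0 and the size-1 base case is level 4 (the tree spans levels 0 through 4, i.e. 5 levels counting the root), so the depth is the number of divisions: log_2(16) = 4

The recursion tree depth is log_2(16) = 4. At each level, the problem size is divided by 2, so it takes 4 divisions to reduce to a base case of size 1. The algorithm makes 4 recursive calls at each level.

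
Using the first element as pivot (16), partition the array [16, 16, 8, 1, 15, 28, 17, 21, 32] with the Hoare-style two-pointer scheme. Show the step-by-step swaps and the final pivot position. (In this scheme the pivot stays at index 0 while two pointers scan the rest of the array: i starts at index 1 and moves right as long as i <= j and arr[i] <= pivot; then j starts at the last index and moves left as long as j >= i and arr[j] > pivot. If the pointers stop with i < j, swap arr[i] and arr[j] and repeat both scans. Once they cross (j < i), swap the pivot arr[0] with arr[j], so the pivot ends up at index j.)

Hoare-style two-pointer partition with pivot = 16:

Initial array: [16, 16, 8, 1, 15, 28, 17, 21, 32]

Pointers start at i = 1, j = 8.
i ends at 5, j ends at 4: the pointers have crossed (j < i), so scanning stops.

Swap pivot arr[0] with arr[4] to place pivot at position 4: [15, 16, 8, 1, 16, 28, 17, 21, 32]
Pivot position: 4

After partitioning with pivot 16, the array becomes [15, 16, 8, 1, 16, 28, 17, 21, 32]. The pivot is placed at index 4. All elements to the left of the pivot are <= 16, and all elements to the right are > 16.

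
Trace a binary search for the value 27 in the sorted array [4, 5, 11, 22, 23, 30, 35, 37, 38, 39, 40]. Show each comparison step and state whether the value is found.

Binary search for 27 in [4, 5, 11, 22, 23, 30, 35, 37, 38, 39, 40]:

lo=0, hi=10, mid=5, arr[mid]=30 -> 30 > 27, search left half
lo=0, hi=4, mid=2, arr[mid]=11 -> 11 < 27, search right half
lo=3, hi=4, mid=3, arr[mid]=22 -> 22 < 27, search right half
lo=4, hi=4, mid=4, arr[mid]=23 -> 23 < 27, search right half
lo=5 > hi=4, target 27 not found

Binary search determines that 27 is not in the array after 4 comparisons. The search space was exhausted without finding the target.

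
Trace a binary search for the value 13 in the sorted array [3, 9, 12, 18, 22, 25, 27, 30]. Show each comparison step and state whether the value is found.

Binary search for 13 in [3, 9, 12, 18, 22, 25, 27, 30]:

lo=0, hi=7, mid=3, arr[mid]=18 -> 18 > 13, search left half
lo=0, hi=2, mid=1, arr[mid]=9 -> 9 < 13, search right half
lo=2, hi=2, mid=2, arr[mid]=12 -> 12 < 13, search right half
lo=3 > hi=2, target 13 not found

Binary search determines that 13 is not in the array after 3 comparisons. The search space was exhausted without finding the target.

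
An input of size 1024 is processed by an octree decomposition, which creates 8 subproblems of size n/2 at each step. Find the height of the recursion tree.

For divide and conquer with division factor 2:

Problem sizes at each level:
Level 0: 1024
Level 1: 512
Level 2: 256
Level 3: 128
Level 4: 64
Level 5: 32
Level 6: 16
Level 7: 8
Level 8: 4
Level 9: 2
Level 10: 1

The root is level 0 and the size-1 base case is level 10 (the tree spans levels 0 through 10, i.e. 11 levels counting the root), so the depth is the number of divisions: log_2(1024) = 10

The recursion tree depth is log_2(1024) = 10. At each level, the problem size is divided by 2, so it takes 10 divisions to reduce to a base case of size 1. The algorithm makes 8 recursive calls at each level.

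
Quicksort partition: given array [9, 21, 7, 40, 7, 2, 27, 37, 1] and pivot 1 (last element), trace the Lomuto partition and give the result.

Lomuto partition with pivot = 1:

Initial array: [9, 21, 7, 40, 7, 2, 27, 37, 1]

arr[0]=9 > 1: no swap
arr[1]=21 > 1: no swap
arr[2]=7 > 1: no swap
arr[3]=40 > 1: no swap
arr[4]=7 > 1: no swap
arr[5]=2 > 1: no swap
arr[6]=27 > 1: no swap
arr[7]=37 > 1: no swap

Place pivot at position 0: [1, 21, 7, 40, 7, 2, 27, 37, 9]
Pivot position: 0

After partitioning with pivot 1, the array becomes [1, 21, 7, 40, 7, 2, 27, 37, 9]. The pivot is placed at index 0. All elements to the left of the pivot are <= 1, and all elements to the right are > 1.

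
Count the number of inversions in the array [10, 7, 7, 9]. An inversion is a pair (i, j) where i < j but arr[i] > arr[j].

Finding inversions in [10, 7, 7, 9]:

(0, 1): arr[0]=10 > arr[1]=7
(0, 2): arr[0]=10 > arr[2]=7
(0, 3): arr[0]=10 > arr[3]=9

Total inversions: 3

The array has 3 inversion(s): (0,1), (0,2), (0,3). Each pair (i,j) satisfies i < j and arr[i] > arr[j].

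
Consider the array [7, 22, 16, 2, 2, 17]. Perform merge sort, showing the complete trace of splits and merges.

Merge sort trace:

Split: [7, 22, 16, 2, 2, 17] -> [7, 22, 16] and [2, 2, 17]
  Split: [7, 22, 16] -> [7] and [22, 16]
    Split: [22, 16] -> [22] and [16]
    Merge: [22] + [16] -> [16, 22]
  Merge: [7] + [16, 22] -> [7, 16, 22]
  Split: [2, 2, 17] -> [2] and [2, 17]
    Split: [2, 17] -> [2] and [17]
    Merge: [2] + [17] -> [2, 17]
  Merge: [2] + [2, 17] -> [2, 2, 17]
Merge: [7, 16, 22] + [2, 2, 17] -> [2, 2, 7, 16, 17, 22]

Final sorted array: [2, 2, 7, 16, 17, 22]

The merge sort proceeds by recursively splitting the array and merging sorted halves.
After all merges, the sorted array is [2, 2, 7, 16, 17, 22].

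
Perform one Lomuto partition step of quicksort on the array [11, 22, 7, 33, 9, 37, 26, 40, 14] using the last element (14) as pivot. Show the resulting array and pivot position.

Lomuto partition with pivot = 14:

Initial array: [11, 22, 7, 33, 9, 37, 26, 40, 14]

arr[0]=11 <= 14: swap with position 0, array becomes [11, 22, 7, 33, 9, 37, 26, 40, 14]
arr[1]=22 > 14: no swap
arr[2]=7 <= 14: swap with position 1, array becomes [11, 7, 22, 33, 9, 37, 26, 40, 14]
arr[3]=33 > 14: no swap
arr[4]=9 <= 14: swap with position 2, array becomes [11, 7, 9, 33, 22, 37, 26, 40, 14]
arr[5]=37 > 14: no swap
arr[6]=26 > 14: no swap
arr[7]=40 > 14: no swap

Place pivot at position 3: [11, 7, 9, 14, 22, 37, 26, 40, 33]
Pivot position: 3

After partitioning with pivot 14, the array becomes [11, 7, 9, 14, 22, 37, 26, 40, 33]. The pivot is placed at index 3. All elements to the left of the pivot are <= 14, and all elements to the right are > 14.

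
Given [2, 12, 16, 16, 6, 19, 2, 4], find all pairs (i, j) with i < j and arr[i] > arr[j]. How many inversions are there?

Finding inversions in [2, 12, 16, 16, 6, 19, 2, 4]:

(1, 4): arr[1]=12 > arr[4]=6
(1, 6): arr[1]=12 > arr[6]=2
(1, 7): arr[1]=12 > arr[7]=4
(2, 4): arr[2]=16 > arr[4]=6
(2, 6): arr[2]=16 > arr[6]=2
(2, 7): arr[2]=16 > arr[7]=4
(3, 4): arr[3]=16 > arr[4]=6
(3, 6): arr[3]=16 > arr[6]=2
(3, 7): arr[3]=16 > arr[7]=4
(4, 6): arr[4]=6 > arr[6]=2
(4, 7): arr[4]=6 > arr[7]=4
(5, 6): arr[5]=19 > arr[6]=2
(5, 7): arr[5]=19 > arr[7]=4

Total inversions: 13

The array has 13 inversion(s): (1,4), (1,6), (1,7), (2,4), (2,6), (2,7), (3,4), (3,6), (3,7), (4,6), (4,7), (5,6), (5,7). Each pair (i,j) satisfies i < j and arr[i] > arr[j].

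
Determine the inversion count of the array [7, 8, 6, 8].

Finding inversions in [7, 8, 6, 8]:

(0, 2): arr[0]=7 > arr[2]=6
(1, 2): arr[1]=8 > arr[2]=6

Total inversions: 2

The array has 2 inversion(s): (0,2), (1,2). Each pair (i,j) satisfies i < j and arr[i] > arr[j].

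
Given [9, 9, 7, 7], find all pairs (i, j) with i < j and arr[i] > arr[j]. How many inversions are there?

Finding inversions in [9, 9, 7, 7]:

(0, 2): arr[0]=9 > arr[2]=7
(0, 3): arr[0]=9 > arr[3]=7
(1, 2): arr[1]=9 > arr[2]=7
(1, 3): arr[1]=9 > arr[3]=7

Total inversions: 4

The array has 4 inversion(s): (0,2), (0,3), (1,2), (1,3). Each pair (i,j) satisfies i < j and arr[i] > arr[j].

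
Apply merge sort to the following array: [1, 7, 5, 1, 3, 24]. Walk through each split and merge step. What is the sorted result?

Merge sort trace:

Split: [1, 7, 5, 1, 3, 24] -> [1, 7, 5] and [1, 3, 24]
  Split: [1, 7, 5] -> [1] and [7, 5]
    Split: [7, 5] -> [7] and [5]
    Merge: [7] + [5] -> [5, 7]
  Merge: [1] + [5, 7] -> [1, 5, 7]
  Split: [1, 3, 24] -> [1] and [3, 24]
    Split: [3, 24] -> [3] and [24]
    Merge: [3] + [24] -> [3, 24]
  Merge: [1] + [3, 24] -> [1, 3, 24]
Merge: [1, 5, 7] + [1, 3, 24] -> [1, 1, 3, 5, 7, 24]

Final sorted array: [1, 1, 3, 5, 7, 24]

The merge sort proceeds by recursively splitting the array and merging sorted halves.
After all merges, the sorted array is [1, 1, 3, 5, 7, 24].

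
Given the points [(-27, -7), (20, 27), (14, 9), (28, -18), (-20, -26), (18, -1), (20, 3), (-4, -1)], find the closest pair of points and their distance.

Computing all pairwise distances among 8 points:

d((-27, -7), (20, 27)) = 58.0086
d((-27, -7), (14, 9)) = 44.0114
d((-27, -7), (28, -18)) = 56.0892
d((-27, -7), (-20, -26)) = 20.2485
d((-27, -7), (18, -1)) = 45.3982
d((-27, -7), (20, 3)) = 48.0521
d((-27, -7), (-4, -1)) = 23.7697
d((20, 27), (14, 9)) = 18.9737
d((20, 27), (28, -18)) = 45.7056
d((20, 27), (-20, -26)) = 66.4003
d((20, 27), (18, -1)) = 28.0713
d((20, 27), (20, 3)) = 24.0
d((20, 27), (-4, -1)) = 36.8782
d((14, 9), (28, -18)) = 30.4138
d((14, 9), (-20, -26)) = 48.7955
d((14, 9), (18, -1)) = 10.7703
d((14, 9), (20, 3)) = 8.4853
d((14, 9), (-4, -1)) = 20.5913
d((28, -18), (-20, -26)) = 48.6621
d((28, -18), (18, -1)) = 19.7231
d((28, -18), (20, 3)) = 22.4722
d((28, -18), (-4, -1)) = 36.2353
d((-20, -26), (18, -1)) = 45.4863
d((-20, -26), (20, 3)) = 49.4065
d((-20, -26), (-4, -1)) = 29.6816
d((18, -1), (20, 3)) = 4.4721 <-- minimum
d((18, -1), (-4, -1)) = 22.0
d((20, 3), (-4, -1)) = 24.3311

Closest pair: (18, -1) and (20, 3) with distance 4.4721

The closest pair is (18, -1) and (20, 3) with Euclidean distance 4.4721. For 8 points, brute-force pairwise comparison is shown above. For large n, the divide-and-conquer algorithm (sort by x, recurse on halves, check the dividing strip) achieves O(n log n).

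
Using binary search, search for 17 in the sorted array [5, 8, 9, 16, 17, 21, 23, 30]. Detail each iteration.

Binary search for 17 in [5, 8, 9, 16, 17, 21, 23, 30]:

lo=0, hi=7, mid=3, arr[mid]=16 -> 16 < 17, search right half
lo=4, hi=7, mid=5, arr[mid]=21 -> 21 > 17, search left half
lo=4, hi=4, mid=4, arr[mid]=17 -> Found target at index 4!

Binary search finds 17 at index 4 after 3 comparisons. The search repeatedly halves the search space by comparing with the middle element.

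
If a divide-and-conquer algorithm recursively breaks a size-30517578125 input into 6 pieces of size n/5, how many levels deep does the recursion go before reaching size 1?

For divide and conquer with division factor 5:

Problem sizes at each level:
Level 0: 30517578125
Level 1: 6103515625
Level 2: 1220703125
Level 3: 244140625
Level 4: 48828125
Level 5: 9765625
Level 6: 1953125
Level 7: 390625
Level 8: 78125
Level 9: 15625
Level 10: 3125
Level 11: 625
Level 12: 125
Level 13: 25
Level 14: 5
Level 15: 1

The root is level 0 and the size-1 base case is level 15 (the tree spans levels 0 through 15, i.e. 16 levels counting the root), so the depth is the number of divisions: log_5(30517578125) = 15

The recursion tree depth is log_5(30517578125) = 15. At each level, the problem size is divided by 5, so it takes 15 divisions to reduce to a base case of size 1. The algorithm makes 6 recursive calls at each level.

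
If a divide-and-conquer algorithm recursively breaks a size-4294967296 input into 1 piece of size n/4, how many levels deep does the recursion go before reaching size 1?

For divide and conquer with division factor 4:

Problem sizes at each level:
Level 0: 4294967296
Level 1: 1073741824
Level 2: 268435456
Level 3: 67108864
Level 4: 16777216
Level 5: 4194304
Level 6: 1048576
Level 7: 262144
Level 8: 65536
Level 9: 16384
Level 10: 4096
Level 11: 1024
Level 12: 256
Level 13: 64
Level 14: 16
Level 15: 4
Level 16: 1

The root is level 0 and the size-1 base case is level 16 (the tree spans levels 0 through 16, i.e. 17 levels counting the root), so the depth is the number of divisions: log_4(4294967296) = 16

The recursion tree depth is log_4(4294967296) = 16. At each level, the problem size is divided by 4, so it takes 16 divisions to reduce to a base case of size 1. The algorithm makes 1 recursive call at each level.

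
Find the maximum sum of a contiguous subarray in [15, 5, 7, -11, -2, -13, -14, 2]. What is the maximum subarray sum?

Using Kadane's algorithm on [15, 5, 7, -11, -2, -13, -14, 2]:

Scanning through the array:
Position 1 (value 5): max_ending_here = 20, max_so_far = 20
Position 2 (value 7): max_ending_here = 27, max_so_far = 27
Position 3 (value -11): max_ending_here = 16, max_so_far = 27
Position 4 (value -2): max_ending_here = 14, max_so_far = 27
Position 5 (value -13): max_ending_here = 1, max_so_far = 27
Position 6 (value -14): max_ending_here = -13, max_so_far = 27
Position 7 (value 2): max_ending_here = 2, max_so_far = 27

Maximum subarray: [15, 5, 7]
Maximum sum: 27

The maximum subarray is [15, 5, 7] with sum 27. This subarray runs from index 0 to index 2.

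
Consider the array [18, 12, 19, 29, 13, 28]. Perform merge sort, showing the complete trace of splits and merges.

Merge sort trace:

Split: [18, 12, 19, 29, 13, 28] -> [18, 12, 19] and [29, 13, 28]
  Split: [18, 12, 19] -> [18] and [12, 19]
    Split: [12, 19] -> [12] and [19]
    Merge: [12] + [19] -> [12, 19]
  Merge: [18] + [12, 19] -> [12, 18, 19]
  Split: [29, 13, 28] -> [29] and [13, 28]
    Split: [13, 28] -> [13] and [28]
    Merge: [13] + [28] -> [13, 28]
  Merge: [29] + [13, 28] -> [13, 28, 29]
Merge: [12, 18, 19] + [13, 28, 29] -> [12, 13, 18, 19, 28, 29]

Final sorted array: [12, 13, 18, 19, 28, 29]

The merge sort proceeds by recursively splitting the array and merging sorted halves.
After all merges, the sorted array is [12, 13, 18, 19, 28, 29].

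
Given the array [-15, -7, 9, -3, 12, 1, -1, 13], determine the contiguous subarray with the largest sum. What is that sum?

Using Kadane's algorithm on [-15, -7, 9, -3, 12, 1, -1, 13]:

Scanning through the array:
Position 1 (value -7): max_ending_here = -7, max_so_far = -7
Position 2 (value 9): max_ending_here = 9, max_so_far = 9
Position 3 (value -3): max_ending_here = 6, max_so_far = 9
Position 4 (value 12): max_ending_here = 18, max_so_far = 18
Position 5 (value 1): max_ending_here = 19, max_so_far = 19
Position 6 (value -1): max_ending_here = 18, max_so_far = 19
Position 7 (value 13): max_ending_here = 31, max_so_far = 31

Maximum subarray: [9, -3, 12, 1, -1, 13]
Maximum sum: 31

The maximum subarray is [9, -3, 12, 1, -1, 13] with sum 31. This subarray runs from index 2 to index 7.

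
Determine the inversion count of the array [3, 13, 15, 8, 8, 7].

Finding inversions in [3, 13, 15, 8, 8, 7]:

(1, 3): arr[1]=13 > arr[3]=8
(1, 4): arr[1]=13 > arr[4]=8
(1, 5): arr[1]=13 > arr[5]=7
(2, 3): arr[2]=15 > arr[3]=8
(2, 4): arr[2]=15 > arr[4]=8
(2, 5): arr[2]=15 > arr[5]=7
(3, 5): arr[3]=8 > arr[5]=7
(4, 5): arr[4]=8 > arr[5]=7

Total inversions: 8

The array has 8 inversion(s): (1,3), (1,4), (1,5), (2,3), (2,4), (2,5), (3,5), (4,5). Each pair (i,j) satisfies i < j and arr[i] > arr[j].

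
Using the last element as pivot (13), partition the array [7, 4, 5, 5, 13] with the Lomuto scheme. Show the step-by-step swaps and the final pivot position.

Lomuto partition with pivot = 13:

Initial array: [7, 4, 5, 5, 13]

arr[0]=7 <= 13: swap with position 0, array becomes [7, 4, 5, 5, 13]
arr[1]=4 <= 13: swap with position 1, array becomes [7, 4, 5, 5, 13]
arr[2]=5 <= 13: swap with position 2, array becomes [7, 4, 5, 5, 13]
arr[3]=5 <= 13: swap with position 3, array becomes [7, 4, 5, 5, 13]

Place pivot at position 4: [7, 4, 5, 5, 13]
Pivot position: 4

After partitioning with pivot 13, the array becomes [7, 4, 5, 5, 13]. The pivot is placed at index 4. All elements to the left of the pivot are <= 13, and all elements to the right are > 13.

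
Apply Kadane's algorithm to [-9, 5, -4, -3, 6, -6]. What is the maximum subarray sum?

Using Kadane's algorithm on [-9, 5, -4, -3, 6, -6]:

Scanning through the array:
Position 1 (value 5): max_ending_here = 5, max_so_far = 5
Position 2 (value -4): max_ending_here = 1, max_so_far = 5
Position 3 (value -3): max_ending_here = -2, max_so_far = 5
Position 4 (value 6): max_ending_here = 6, max_so_far = 6
Position 5 (value -6): max_ending_here = 0, max_so_far = 6

Maximum subarray: [6]
Maximum sum: 6

The maximum subarray is [6] with sum 6. This subarray runs from index 4 to index 4.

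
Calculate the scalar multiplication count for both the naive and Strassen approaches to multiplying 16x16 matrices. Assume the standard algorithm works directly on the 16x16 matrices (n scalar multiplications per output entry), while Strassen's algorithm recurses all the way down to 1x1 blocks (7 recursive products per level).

Matrix multiplication for 16x16 matrices:

Standard algorithm: 16^3 = 4096 multiplications
Strassen's algorithm: 7^(log2(16)) = 7^4 = 2401 multiplications
Savings: 4096 - 2401 = 1695 multiplications

Standard: 4096 multiplications (16^3). Strassen: 2401 multiplications (7^4). Strassen reduces 8 recursive multiplications to 7 at each level.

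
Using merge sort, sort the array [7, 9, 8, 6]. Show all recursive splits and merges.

Merge sort trace:

Split: [7, 9, 8, 6] -> [7, 9] and [8, 6]
  Split: [7, 9] -> [7] and [9]
  Merge: [7] + [9] -> [7, 9]
  Split: [8, 6] -> [8] and [6]
  Merge: [8] + [6] -> [6, 8]
Merge: [7, 9] + [6, 8] -> [6, 7, 8, 9]

Final sorted array: [6, 7, 8, 9]

The merge sort proceeds by recursively splitting the array and merging sorted halves.
After all merges, the sorted array is [6, 7, 8, 9].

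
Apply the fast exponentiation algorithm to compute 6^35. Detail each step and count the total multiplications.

Computing 6^35 by squaring (build up from 6^1; each line after the first costs one multiplication):

6^1 = 6
6^2 = (6^1)^2 = 6^2 = 36
6^4 = (6^2)^2 = 36^2 = 1296
6^8 = (6^4)^2 = 1296^2 = 1679616
6^16 = (6^8)^2 = 1679616^2 = 2821109907456
6^17 = 6 * 6^16 = 6 * 2821109907456 = 16926659444736
6^34 = (6^17)^2 = 16926659444736^2 = 286511799958070431838109696
6^35 = 6 * 6^34 = 6 * 286511799958070431838109696 = 1719070799748422591028658176

Result: 1719070799748422591028658176
Multiplications needed: 7 (7 lines after 6^1)

6^35 = 1719070799748422591028658176. Using exponentiation by squaring, this requires 7 multiplications. The key idea: if the exponent is even, square the half-power; if odd, multiply by the base once.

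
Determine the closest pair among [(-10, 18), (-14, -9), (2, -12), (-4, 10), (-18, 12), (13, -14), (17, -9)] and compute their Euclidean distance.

Computing all pairwise distances among 7 points:

d((-10, 18), (-14, -9)) = 27.2947
d((-10, 18), (2, -12)) = 32.311
d((-10, 18), (-4, 10)) = 10.0
d((-10, 18), (-18, 12)) = 10.0
d((-10, 18), (13, -14)) = 39.4081
d((-10, 18), (17, -9)) = 38.1838
d((-14, -9), (2, -12)) = 16.2788
d((-14, -9), (-4, 10)) = 21.4709
d((-14, -9), (-18, 12)) = 21.3776
d((-14, -9), (13, -14)) = 27.4591
d((-14, -9), (17, -9)) = 31.0
d((2, -12), (-4, 10)) = 22.8035
d((2, -12), (-18, 12)) = 31.241
d((2, -12), (13, -14)) = 11.1803
d((2, -12), (17, -9)) = 15.2971
d((-4, 10), (-18, 12)) = 14.1421
d((-4, 10), (13, -14)) = 29.4109
d((-4, 10), (17, -9)) = 28.3196
d((-18, 12), (13, -14)) = 40.4599
d((-18, 12), (17, -9)) = 40.8167
d((13, -14), (17, -9)) = 6.4031 <-- minimum

Closest pair: (13, -14) and (17, -9) with distance 6.4031

The closest pair is (13, -14) and (17, -9) with Euclidean distance 6.4031. For 7 points, brute-force pairwise comparison is shown above. For large n, the divide-and-conquer algorithm (sort by x, recurse on halves, check the dividing strip) achieves O(n log n).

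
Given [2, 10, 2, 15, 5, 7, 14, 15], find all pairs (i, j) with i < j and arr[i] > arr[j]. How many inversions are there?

Finding inversions in [2, 10, 2, 15, 5, 7, 14, 15]:

(1, 2): arr[1]=10 > arr[2]=2
(1, 4): arr[1]=10 > arr[4]=5
(1, 5): arr[1]=10 > arr[5]=7
(3, 4): arr[3]=15 > arr[4]=5
(3, 5): arr[3]=15 > arr[5]=7
(3, 6): arr[3]=15 > arr[6]=14

Total inversions: 6

The array has 6 inversion(s): (1,2), (1,4), (1,5), (3,4), (3,5), (3,6). Each pair (i,j) satisfies i < j and arr[i] > arr[j].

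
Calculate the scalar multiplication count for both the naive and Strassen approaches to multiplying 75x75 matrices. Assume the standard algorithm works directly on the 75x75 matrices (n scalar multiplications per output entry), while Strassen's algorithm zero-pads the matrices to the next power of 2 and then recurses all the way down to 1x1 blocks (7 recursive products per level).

Matrix multiplication for 75x75 matrices:

Strassen's algorithm requires power-of-2 dimensions. Pad 75x75 to 128x128 (next power of 2).

Standard algorithm: 75^3 = 421875 multiplications
Strassen's algorithm: 7^(log2(128)) = 7^7 = 823543 multiplications
Difference: 421875 - 823543 = -401668 (Strassen uses MORE here due to padding overhead — for small or just-over-power-of-2 n, padding can outweigh the per-level savings)

Standard: 421875 multiplications (75^3). Strassen: 823543 multiplications (7^7, after padding to 128x128). Strassen reduces 8 recursive multiplications to 7 at each level.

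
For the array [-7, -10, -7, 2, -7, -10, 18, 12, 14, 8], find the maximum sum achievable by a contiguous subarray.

Using Kadane's algorithm on [-7, -10, -7, 2, -7, -10, 18, 12, 14, 8]:

Scanning through the array:
Position 1 (value -10): max_ending_here = -10, max_so_far = -7
Position 2 (value -7): max_ending_here = -7, max_so_far = -7
Position 3 (value 2): max_ending_here = 2, max_so_far = 2
Position 4 (value -7): max_ending_here = -5, max_so_far = 2
Position 5 (value -10): max_ending_here = -10, max_so_far = 2
Position 6 (value 18): max_ending_here = 18, max_so_far = 18
Position 7 (value 12): max_ending_here = 30, max_so_far = 30
Position 8 (value 14): max_ending_here = 44, max_so_far = 44
Position 9 (value 8): max_ending_here = 52, max_so_far = 52

Maximum subarray: [18, 12, 14, 8]
Maximum sum: 52

The maximum subarray is [18, 12, 14, 8] with sum 52. This subarray runs from index 6 to index 9.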